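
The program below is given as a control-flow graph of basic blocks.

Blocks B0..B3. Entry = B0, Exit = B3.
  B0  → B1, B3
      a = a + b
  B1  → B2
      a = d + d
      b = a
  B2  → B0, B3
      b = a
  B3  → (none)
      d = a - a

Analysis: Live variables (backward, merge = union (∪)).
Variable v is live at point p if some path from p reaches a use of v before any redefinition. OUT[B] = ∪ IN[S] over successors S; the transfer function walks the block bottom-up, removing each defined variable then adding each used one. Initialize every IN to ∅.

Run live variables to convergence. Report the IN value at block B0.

Converged values:
  B0: | IN={a, b, d} | OUT={a, d}
  B1: | IN={d} | OUT={a, d}
  B2: | IN={a, d} | OUT={a, b, d}
  B3: | IN={a} | OUT={}

Merge at B0: OUT[B0] = IN[B1] ⊔ IN[B3] = {a, d}
Applying B0's transfer function to that OUT value gives IN[B0] (row B0 above).

Answer: {a, b, d}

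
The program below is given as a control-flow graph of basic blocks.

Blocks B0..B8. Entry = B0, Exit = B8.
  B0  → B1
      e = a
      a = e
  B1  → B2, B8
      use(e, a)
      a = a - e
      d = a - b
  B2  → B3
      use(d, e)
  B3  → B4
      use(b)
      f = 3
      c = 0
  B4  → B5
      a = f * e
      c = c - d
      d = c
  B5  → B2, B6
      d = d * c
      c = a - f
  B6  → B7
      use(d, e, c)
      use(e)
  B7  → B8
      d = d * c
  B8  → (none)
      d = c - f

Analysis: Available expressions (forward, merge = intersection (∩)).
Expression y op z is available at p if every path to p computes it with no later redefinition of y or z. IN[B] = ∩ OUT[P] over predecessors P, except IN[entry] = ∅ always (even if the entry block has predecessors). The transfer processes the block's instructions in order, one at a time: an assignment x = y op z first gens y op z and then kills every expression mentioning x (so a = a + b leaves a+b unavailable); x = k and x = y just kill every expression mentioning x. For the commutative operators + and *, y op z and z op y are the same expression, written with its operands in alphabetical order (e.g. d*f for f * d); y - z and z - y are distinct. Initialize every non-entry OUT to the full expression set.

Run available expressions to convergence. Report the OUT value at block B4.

Answer: {e*f}

Derivation:
Fixpoint table:
  B0:  IN={}  OUT={}
  B1:  IN={}  OUT={a-b}
  B2:  IN={}  OUT={}
  B3:  IN={}  OUT={}
  B4:  IN={}  OUT={e*f}
  B5:  IN={e*f}  OUT={a-f, e*f}
  B6:  IN={a-f, e*f}  OUT={a-f, e*f}
  B7:  IN={a-f, e*f}  OUT={a-f, e*f}
  B8:  IN={}  OUT={c-f}

Merge at B4: IN[B4] = OUT[B3] = {}
Applying B4's transfer function to that IN value gives OUT[B4] (row B4 above).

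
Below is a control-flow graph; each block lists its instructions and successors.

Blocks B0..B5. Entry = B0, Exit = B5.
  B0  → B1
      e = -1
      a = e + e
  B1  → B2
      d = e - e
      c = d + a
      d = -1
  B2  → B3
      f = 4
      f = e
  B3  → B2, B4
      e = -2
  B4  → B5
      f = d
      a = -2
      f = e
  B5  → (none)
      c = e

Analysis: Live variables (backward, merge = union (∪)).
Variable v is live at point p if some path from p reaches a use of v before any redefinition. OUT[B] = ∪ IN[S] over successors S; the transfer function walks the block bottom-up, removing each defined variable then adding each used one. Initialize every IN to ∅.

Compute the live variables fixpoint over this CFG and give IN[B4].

Per-block solution:
  B0: | IN={} | OUT={a, e}
  B1: | IN={a, e} | OUT={d, e}
  B2: | IN={d, e} | OUT={d}
  B3: | IN={d} | OUT={d, e}
  B4: | IN={d, e} | OUT={e}
  B5: | IN={e} | OUT={}

Merge at B4: OUT[B4] = IN[B5] = {e}
Applying B4's transfer function to that OUT value gives IN[B4] (row B4 above).

Answer: {d, e}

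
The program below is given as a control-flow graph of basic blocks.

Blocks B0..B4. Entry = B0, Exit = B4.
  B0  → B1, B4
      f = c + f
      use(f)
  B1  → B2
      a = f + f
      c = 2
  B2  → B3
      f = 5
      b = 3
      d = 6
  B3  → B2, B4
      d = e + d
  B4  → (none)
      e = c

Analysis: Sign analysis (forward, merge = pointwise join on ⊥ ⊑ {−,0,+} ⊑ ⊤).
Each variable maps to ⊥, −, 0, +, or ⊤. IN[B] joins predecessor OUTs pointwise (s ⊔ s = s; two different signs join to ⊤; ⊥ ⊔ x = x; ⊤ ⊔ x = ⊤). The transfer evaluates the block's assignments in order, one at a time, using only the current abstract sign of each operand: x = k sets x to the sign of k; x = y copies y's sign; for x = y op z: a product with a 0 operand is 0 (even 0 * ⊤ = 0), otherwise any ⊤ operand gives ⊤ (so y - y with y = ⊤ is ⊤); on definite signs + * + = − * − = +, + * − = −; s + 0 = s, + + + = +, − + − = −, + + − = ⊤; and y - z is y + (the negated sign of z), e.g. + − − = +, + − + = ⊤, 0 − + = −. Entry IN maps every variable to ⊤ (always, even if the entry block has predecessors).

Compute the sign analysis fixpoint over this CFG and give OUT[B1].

Fixpoint table:
  B0:  IN=(all ⊤)  OUT=(all ⊤)
  B1:  IN=(all ⊤)  OUT={c:+; rest ⊤}
  B2:  IN={c:+; rest ⊤}  OUT={b:+, c:+, d:+, f:+; rest ⊤}
  B3:  IN={b:+, c:+, d:+, f:+; rest ⊤}  OUT={b:+, c:+, f:+; rest ⊤}
  B4:  IN=(all ⊤)  OUT=(all ⊤)

Merge at B1: IN[B1] = OUT[B0] = {a: ⊤, b: ⊤, c: ⊤, d: ⊤, e: ⊤, f: ⊤}
Applying B1's transfer function to that IN value gives OUT[B1] (row B1 above).

Answer: {a: ⊤, b: ⊤, c: +, d: ⊤, e: ⊤, f: ⊤}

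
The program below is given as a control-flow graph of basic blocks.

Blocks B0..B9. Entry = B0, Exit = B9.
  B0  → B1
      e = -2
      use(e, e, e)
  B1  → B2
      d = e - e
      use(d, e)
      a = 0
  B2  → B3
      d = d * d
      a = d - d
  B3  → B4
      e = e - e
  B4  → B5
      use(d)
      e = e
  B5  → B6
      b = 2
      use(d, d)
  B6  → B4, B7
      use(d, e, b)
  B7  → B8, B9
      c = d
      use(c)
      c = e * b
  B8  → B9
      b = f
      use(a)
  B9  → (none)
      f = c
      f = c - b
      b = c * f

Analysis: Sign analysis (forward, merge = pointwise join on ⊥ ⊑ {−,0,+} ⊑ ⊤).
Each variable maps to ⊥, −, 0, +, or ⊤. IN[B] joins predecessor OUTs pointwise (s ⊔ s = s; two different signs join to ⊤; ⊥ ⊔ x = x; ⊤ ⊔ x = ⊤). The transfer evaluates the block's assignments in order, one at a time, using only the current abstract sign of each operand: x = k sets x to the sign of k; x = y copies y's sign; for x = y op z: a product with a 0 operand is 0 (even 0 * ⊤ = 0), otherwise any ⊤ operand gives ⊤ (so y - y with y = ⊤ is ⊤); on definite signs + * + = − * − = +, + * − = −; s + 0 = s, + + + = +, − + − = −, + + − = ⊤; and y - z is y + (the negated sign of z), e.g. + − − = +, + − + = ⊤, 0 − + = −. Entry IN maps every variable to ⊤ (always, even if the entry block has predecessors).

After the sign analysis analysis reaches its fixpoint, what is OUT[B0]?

Fixpoint table:
  B0:  IN=(all ⊤)  OUT={e:-; rest ⊤}
  B1:  IN={e:-; rest ⊤}  OUT={a:0, e:-; rest ⊤}
  B2:  IN={a:0, e:-; rest ⊤}  OUT={e:-; rest ⊤}
  B3:  IN={e:-; rest ⊤}  OUT=(all ⊤)
  B4:  IN=(all ⊤)  OUT=(all ⊤)
  B5:  IN=(all ⊤)  OUT={b:+; rest ⊤}
  B6:  IN={b:+; rest ⊤}  OUT={b:+; rest ⊤}
  B7:  IN={b:+; rest ⊤}  OUT={b:+; rest ⊤}
  B8:  IN={b:+; rest ⊤}  OUT=(all ⊤)
  B9:  IN=(all ⊤)  OUT=(all ⊤)

B0 is the boundary node: IN[B0] = {a: ⊤, b: ⊤, c: ⊤, d: ⊤, e: ⊤, f: ⊤}
Applying B0's transfer function to that IN value gives OUT[B0] (row B0 above).

Answer: {a: ⊤, b: ⊤, c: ⊤, d: ⊤, e: -, f: ⊤}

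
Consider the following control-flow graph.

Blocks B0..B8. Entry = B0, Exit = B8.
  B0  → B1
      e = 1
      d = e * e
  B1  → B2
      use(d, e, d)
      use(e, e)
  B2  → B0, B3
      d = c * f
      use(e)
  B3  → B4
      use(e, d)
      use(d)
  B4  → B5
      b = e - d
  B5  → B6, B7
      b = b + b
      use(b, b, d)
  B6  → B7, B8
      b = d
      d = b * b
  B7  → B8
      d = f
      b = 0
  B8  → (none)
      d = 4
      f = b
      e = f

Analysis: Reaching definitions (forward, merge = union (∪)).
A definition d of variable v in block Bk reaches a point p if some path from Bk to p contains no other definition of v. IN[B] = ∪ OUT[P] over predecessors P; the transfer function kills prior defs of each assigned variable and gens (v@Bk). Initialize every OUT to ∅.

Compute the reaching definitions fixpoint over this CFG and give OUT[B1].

Per-block solution:
  B0: | IN={d@B2, e@B0} | OUT={d@B0, e@B0}
  B1: | IN={d@B0, e@B0} | OUT={d@B0, e@B0}
  B2: | IN={d@B0, e@B0} | OUT={d@B2, e@B0}
  B3: | IN={d@B2, e@B0} | OUT={d@B2, e@B0}
  B4: | IN={d@B2, e@B0} | OUT={b@B4, d@B2, e@B0}
  B5: | IN={b@B4, d@B2, e@B0} | OUT={b@B5, d@B2, e@B0}
  B6: | IN={b@B5, d@B2, e@B0} | OUT={b@B6, d@B6, e@B0}
  B7: | IN={b@B5, b@B6, d@B2, d@B6, e@B0} | OUT={b@B7, d@B7, e@B0}
  B8: | IN={b@B6, b@B7, d@B6, d@B7, e@B0} | OUT={b@B6, b@B7, d@B8, e@B8, f@B8}

Merge at B1: IN[B1] = OUT[B0] = {d@B0, e@B0}
Applying B1's transfer function to that IN value gives OUT[B1] (row B1 above).

Answer: {d@B0, e@B0}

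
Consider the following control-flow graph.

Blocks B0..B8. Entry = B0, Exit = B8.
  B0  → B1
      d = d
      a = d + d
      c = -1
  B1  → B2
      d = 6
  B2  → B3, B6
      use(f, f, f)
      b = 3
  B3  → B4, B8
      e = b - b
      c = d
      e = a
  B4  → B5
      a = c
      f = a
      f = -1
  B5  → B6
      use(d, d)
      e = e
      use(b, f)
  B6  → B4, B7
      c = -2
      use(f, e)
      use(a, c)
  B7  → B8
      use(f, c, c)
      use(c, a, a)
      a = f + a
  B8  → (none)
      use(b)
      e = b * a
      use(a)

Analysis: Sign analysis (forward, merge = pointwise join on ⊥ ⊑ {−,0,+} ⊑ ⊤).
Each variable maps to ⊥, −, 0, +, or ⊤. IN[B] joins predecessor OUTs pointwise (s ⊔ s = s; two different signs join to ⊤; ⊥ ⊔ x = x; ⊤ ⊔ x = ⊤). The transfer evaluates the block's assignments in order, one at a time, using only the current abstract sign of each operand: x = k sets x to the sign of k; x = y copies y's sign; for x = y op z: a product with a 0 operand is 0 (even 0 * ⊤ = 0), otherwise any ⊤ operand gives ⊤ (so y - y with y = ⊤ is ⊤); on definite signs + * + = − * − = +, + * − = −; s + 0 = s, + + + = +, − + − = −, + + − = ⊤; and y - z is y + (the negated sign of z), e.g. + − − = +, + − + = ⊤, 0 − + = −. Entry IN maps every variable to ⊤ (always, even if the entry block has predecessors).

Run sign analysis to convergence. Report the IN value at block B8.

Answer: {a: ⊤, b: +, c: ⊤, d: +, e: ⊤, f: ⊤}

Trace:
Converged values:
  B0: | IN=(all ⊤) | OUT={c:-; rest ⊤}
  B1: | IN={c:-; rest ⊤} | OUT={c:-, d:+; rest ⊤}
  B2: | IN={c:-, d:+; rest ⊤} | OUT={b:+, c:-, d:+; rest ⊤}
  B3: | IN={b:+, c:-, d:+; rest ⊤} | OUT={b:+, c:+, d:+; rest ⊤}
  B4: | IN={b:+, d:+; rest ⊤} | OUT={b:+, d:+, f:-; rest ⊤}
  B5: | IN={b:+, d:+, f:-; rest ⊤} | OUT={b:+, d:+, f:-; rest ⊤}
  B6: | IN={b:+, d:+; rest ⊤} | OUT={b:+, c:-, d:+; rest ⊤}
  B7: | IN={b:+, c:-, d:+; rest ⊤} | OUT={b:+, c:-, d:+; rest ⊤}
  B8: | IN={b:+, d:+; rest ⊤} | OUT={b:+, d:+; rest ⊤}

Merge at B8: IN[B8] = OUT[B3] ⊔ OUT[B7] = {a: ⊤, b: +, c: ⊤, d: +, e: ⊤, f: ⊤}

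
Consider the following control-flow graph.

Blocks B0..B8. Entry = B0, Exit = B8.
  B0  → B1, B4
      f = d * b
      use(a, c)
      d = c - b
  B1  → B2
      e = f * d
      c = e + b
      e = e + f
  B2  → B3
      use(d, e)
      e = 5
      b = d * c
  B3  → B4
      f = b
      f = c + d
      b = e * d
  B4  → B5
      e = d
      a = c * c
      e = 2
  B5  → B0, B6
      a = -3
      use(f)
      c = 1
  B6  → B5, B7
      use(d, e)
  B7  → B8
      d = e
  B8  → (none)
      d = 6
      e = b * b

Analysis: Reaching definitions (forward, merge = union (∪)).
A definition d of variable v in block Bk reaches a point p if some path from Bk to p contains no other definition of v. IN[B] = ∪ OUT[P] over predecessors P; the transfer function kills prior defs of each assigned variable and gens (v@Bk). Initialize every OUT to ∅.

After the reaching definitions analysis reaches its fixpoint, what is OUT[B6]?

Answer: {a@B5, b@B3, c@B5, d@B0, e@B4, f@B0, f@B3}

Derivation:
Per-block solution:
  B0:  IN={a@B5, b@B3, c@B5, d@B0, e@B4, f@B0, f@B3}  OUT={a@B5, b@B3, c@B5, d@B0, e@B4, f@B0}
  B1:  IN={a@B5, b@B3, c@B5, d@B0, e@B4, f@B0}  OUT={a@B5, b@B3, c@B1, d@B0, e@B1, f@B0}
  B2:  IN={a@B5, b@B3, c@B1, d@B0, e@B1, f@B0}  OUT={a@B5, b@B2, c@B1, d@B0, e@B2, f@B0}
  B3:  IN={a@B5, b@B2, c@B1, d@B0, e@B2, f@B0}  OUT={a@B5, b@B3, c@B1, d@B0, e@B2, f@B3}
  B4:  IN={a@B5, b@B3, c@B1, c@B5, d@B0, e@B2, e@B4, f@B0, f@B3}  OUT={a@B4, b@B3, c@B1, c@B5, d@B0, e@B4, f@B0, f@B3}
  B5:  IN={a@B4, a@B5, b@B3, c@B1, c@B5, d@B0, e@B4, f@B0, f@B3}  OUT={a@B5, b@B3, c@B5, d@B0, e@B4, f@B0, f@B3}
  B6:  IN={a@B5, b@B3, c@B5, d@B0, e@B4, f@B0, f@B3}  OUT={a@B5, b@B3, c@B5, d@B0, e@B4, f@B0, f@B3}
  B7:  IN={a@B5, b@B3, c@B5, d@B0, e@B4, f@B0, f@B3}  OUT={a@B5, b@B3, c@B5, d@B7, e@B4, f@B0, f@B3}
  B8:  IN={a@B5, b@B3, c@B5, d@B7, e@B4, f@B0, f@B3}  OUT={a@B5, b@B3, c@B5, d@B8, e@B8, f@B0, f@B3}

Merge at B6: IN[B6] = OUT[B5] = {a@B5, b@B3, c@B5, d@B0, e@B4, f@B0, f@B3}
Applying B6's transfer function to that IN value gives OUT[B6] (row B6 above).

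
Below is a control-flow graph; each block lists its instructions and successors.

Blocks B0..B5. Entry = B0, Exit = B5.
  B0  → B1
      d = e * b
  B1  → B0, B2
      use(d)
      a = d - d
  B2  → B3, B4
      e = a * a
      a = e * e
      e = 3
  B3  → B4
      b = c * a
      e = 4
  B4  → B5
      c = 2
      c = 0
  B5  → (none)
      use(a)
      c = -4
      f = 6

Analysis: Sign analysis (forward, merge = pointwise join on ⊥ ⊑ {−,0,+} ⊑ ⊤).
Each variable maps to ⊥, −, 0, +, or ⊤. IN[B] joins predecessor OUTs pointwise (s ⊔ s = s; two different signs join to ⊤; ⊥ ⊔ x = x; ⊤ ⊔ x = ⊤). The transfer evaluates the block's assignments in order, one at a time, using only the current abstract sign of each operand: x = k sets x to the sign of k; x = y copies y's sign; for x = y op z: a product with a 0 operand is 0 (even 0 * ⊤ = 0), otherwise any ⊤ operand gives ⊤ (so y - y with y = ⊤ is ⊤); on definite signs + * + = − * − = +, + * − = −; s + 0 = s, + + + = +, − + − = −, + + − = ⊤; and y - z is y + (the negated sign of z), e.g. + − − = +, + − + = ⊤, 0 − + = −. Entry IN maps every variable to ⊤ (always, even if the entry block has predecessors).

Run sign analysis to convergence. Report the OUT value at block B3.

Answer: {a: ⊤, b: ⊤, c: ⊤, d: ⊤, e: +, f: ⊤}

Trace:
Per-block solution:
  B0:   IN=(all ⊤)   OUT=(all ⊤)
  B1:   IN=(all ⊤)   OUT=(all ⊤)
  B2:   IN=(all ⊤)   OUT={e:+; rest ⊤}
  B3:   IN={e:+; rest ⊤}   OUT={e:+; rest ⊤}
  B4:   IN={e:+; rest ⊤}   OUT={c:0, e:+; rest ⊤}
  B5:   IN={c:0, e:+; rest ⊤}   OUT={c:-, e:+, f:+; rest ⊤}

Merge at B3: IN[B3] = OUT[B2] = {a: ⊤, b: ⊤, c: ⊤, d: ⊤, e: +, f: ⊤}
Applying B3's transfer function to that IN value gives OUT[B3] (row B3 above).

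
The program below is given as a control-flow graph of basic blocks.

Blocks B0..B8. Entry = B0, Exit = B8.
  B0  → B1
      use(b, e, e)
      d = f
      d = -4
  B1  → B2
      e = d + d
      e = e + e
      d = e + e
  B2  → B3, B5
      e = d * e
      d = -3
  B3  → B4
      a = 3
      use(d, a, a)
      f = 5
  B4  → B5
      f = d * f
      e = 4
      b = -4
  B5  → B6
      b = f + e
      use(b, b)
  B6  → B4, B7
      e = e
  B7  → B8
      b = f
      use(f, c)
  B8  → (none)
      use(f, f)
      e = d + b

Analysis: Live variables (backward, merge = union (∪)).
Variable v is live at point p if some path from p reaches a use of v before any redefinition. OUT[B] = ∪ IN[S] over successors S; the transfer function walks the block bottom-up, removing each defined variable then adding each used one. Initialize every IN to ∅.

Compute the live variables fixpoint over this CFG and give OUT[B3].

Answer: {c, d, f}

Derivation:
Converged values:
  B0:  IN={b, c, e, f}  OUT={c, d, f}
  B1:  IN={c, d, f}  OUT={c, d, e, f}
  B2:  IN={c, d, e, f}  OUT={c, d, e, f}
  B3:  IN={c, d}  OUT={c, d, f}
  B4:  IN={c, d, f}  OUT={c, d, e, f}
  B5:  IN={c, d, e, f}  OUT={c, d, e, f}
  B6:  IN={c, d, e, f}  OUT={c, d, f}
  B7:  IN={c, d, f}  OUT={b, d, f}
  B8:  IN={b, d, f}  OUT={}

Merge at B3: OUT[B3] = IN[B4] = {c, d, f}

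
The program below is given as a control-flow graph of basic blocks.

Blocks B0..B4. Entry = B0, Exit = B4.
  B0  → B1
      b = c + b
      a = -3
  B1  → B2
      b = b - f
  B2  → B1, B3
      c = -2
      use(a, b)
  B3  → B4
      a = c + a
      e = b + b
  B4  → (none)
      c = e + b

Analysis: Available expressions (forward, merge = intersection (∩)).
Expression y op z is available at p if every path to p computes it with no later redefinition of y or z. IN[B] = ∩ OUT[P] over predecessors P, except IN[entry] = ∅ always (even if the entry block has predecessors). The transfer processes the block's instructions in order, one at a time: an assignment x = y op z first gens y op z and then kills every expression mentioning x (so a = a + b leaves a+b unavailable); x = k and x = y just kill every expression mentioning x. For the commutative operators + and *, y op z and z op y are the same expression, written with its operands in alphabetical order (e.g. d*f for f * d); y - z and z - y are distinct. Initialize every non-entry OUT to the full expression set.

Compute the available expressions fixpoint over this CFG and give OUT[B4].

Fixpoint table:
  B0: | IN={} | OUT={}
  B1: | IN={} | OUT={}
  B2: | IN={} | OUT={}
  B3: | IN={} | OUT={b+b}
  B4: | IN={b+b} | OUT={b+b, b+e}

Merge at B4: IN[B4] = OUT[B3] = {b+b}
Applying B4's transfer function to that IN value gives OUT[B4] (row B4 above).

Answer: {b+b, b+e}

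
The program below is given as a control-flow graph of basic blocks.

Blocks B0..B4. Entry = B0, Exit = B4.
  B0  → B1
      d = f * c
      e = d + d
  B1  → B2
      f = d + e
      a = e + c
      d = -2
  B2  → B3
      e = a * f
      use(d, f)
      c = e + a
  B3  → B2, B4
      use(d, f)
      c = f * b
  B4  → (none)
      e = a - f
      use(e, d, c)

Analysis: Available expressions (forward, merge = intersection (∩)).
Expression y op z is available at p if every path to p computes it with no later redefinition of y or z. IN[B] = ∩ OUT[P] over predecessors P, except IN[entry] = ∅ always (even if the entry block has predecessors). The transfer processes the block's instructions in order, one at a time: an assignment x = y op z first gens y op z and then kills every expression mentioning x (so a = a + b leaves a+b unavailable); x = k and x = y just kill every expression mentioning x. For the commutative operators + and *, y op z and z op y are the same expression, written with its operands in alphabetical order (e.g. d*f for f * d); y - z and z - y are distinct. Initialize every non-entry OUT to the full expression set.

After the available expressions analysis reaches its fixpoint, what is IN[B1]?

Per-block solution:
  B0:   IN={}   OUT={c*f, d+d}
  B1:   IN={c*f, d+d}   OUT={c+e}
  B2:   IN={}   OUT={a*f, a+e}
  B3:   IN={a*f, a+e}   OUT={a*f, a+e, b*f}
  B4:   IN={a*f, a+e, b*f}   OUT={a*f, a-f, b*f}

Merge at B1: IN[B1] = OUT[B0] = {c*f, d+d}

Answer: {c*f, d+d}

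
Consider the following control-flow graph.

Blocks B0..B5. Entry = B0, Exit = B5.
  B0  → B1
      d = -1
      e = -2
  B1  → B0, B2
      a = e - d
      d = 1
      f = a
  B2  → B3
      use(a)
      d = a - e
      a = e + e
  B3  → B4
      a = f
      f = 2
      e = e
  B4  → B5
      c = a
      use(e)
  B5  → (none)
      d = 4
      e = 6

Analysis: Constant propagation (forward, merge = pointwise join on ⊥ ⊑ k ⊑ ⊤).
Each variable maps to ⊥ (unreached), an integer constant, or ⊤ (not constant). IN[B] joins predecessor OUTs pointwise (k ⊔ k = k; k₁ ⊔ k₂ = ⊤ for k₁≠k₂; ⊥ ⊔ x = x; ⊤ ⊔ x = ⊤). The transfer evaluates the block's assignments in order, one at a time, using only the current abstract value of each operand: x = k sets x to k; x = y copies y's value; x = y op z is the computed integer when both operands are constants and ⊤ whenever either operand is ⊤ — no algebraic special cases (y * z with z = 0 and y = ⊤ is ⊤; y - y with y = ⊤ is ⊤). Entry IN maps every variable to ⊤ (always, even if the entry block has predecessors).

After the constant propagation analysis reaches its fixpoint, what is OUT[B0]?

Fixpoint table:
  B0:   IN=(all ⊤)   OUT={d:-1, e:-2; rest ⊤}
  B1:   IN={d:-1, e:-2; rest ⊤}   OUT={a:-1, d:1, e:-2, f:-1; rest ⊤}
  B2:   IN={a:-1, d:1, e:-2, f:-1; rest ⊤}   OUT={a:-4, d:1, e:-2, f:-1; rest ⊤}
  B3:   IN={a:-4, d:1, e:-2, f:-1; rest ⊤}   OUT={a:-1, d:1, e:-2, f:2; rest ⊤}
  B4:   IN={a:-1, d:1, e:-2, f:2; rest ⊤}   OUT={a:-1, c:-1, d:1, e:-2, f:2; rest ⊤}
  B5:   IN={a:-1, c:-1, d:1, e:-2, f:2; rest ⊤}   OUT={a:-1, c:-1, d:4, e:6, f:2; rest ⊤}

Merge at B0 (entry node, so the boundary value (all ⊤) is joined with the incoming edge(s)): IN[B0] = (all ⊤) ⊔ OUT[B1] = {a: ⊤, b: ⊤, c: ⊤, d: ⊤, e: ⊤, f: ⊤}
Applying B0's transfer function to that IN value gives OUT[B0] (row B0 above).

Answer: {a: ⊤, b: ⊤, c: ⊤, d: -1, e: -2, f: ⊤}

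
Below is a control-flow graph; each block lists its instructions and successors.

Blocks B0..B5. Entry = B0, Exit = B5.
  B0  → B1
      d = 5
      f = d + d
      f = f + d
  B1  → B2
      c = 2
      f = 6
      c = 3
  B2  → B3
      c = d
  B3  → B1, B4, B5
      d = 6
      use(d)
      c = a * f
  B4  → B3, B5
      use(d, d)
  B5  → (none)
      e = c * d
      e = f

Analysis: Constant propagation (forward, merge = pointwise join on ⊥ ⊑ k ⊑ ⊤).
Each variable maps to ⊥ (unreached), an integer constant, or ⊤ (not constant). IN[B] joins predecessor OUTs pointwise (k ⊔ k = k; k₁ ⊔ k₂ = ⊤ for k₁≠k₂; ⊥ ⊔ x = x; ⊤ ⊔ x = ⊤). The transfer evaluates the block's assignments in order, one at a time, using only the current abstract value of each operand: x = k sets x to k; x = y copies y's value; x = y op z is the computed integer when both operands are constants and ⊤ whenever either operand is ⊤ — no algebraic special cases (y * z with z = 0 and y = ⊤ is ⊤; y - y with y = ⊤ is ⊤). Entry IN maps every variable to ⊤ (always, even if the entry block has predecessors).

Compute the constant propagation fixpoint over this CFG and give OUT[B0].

Per-block solution:
  B0:   IN=(all ⊤)   OUT={d:5, f:15; rest ⊤}
  B1:   IN=(all ⊤)   OUT={c:3, f:6; rest ⊤}
  B2:   IN={c:3, f:6; rest ⊤}   OUT={f:6; rest ⊤}
  B3:   IN={f:6; rest ⊤}   OUT={d:6, f:6; rest ⊤}
  B4:   IN={d:6, f:6; rest ⊤}   OUT={d:6, f:6; rest ⊤}
  B5:   IN={d:6, f:6; rest ⊤}   OUT={d:6, e:6, f:6; rest ⊤}

B0 is the boundary node: IN[B0] = {a: ⊤, b: ⊤, c: ⊤, d: ⊤, e: ⊤, f: ⊤}
Applying B0's transfer function to that IN value gives OUT[B0] (row B0 above).

Answer: {a: ⊤, b: ⊤, c: ⊤, d: 5, e: ⊤, f: 15}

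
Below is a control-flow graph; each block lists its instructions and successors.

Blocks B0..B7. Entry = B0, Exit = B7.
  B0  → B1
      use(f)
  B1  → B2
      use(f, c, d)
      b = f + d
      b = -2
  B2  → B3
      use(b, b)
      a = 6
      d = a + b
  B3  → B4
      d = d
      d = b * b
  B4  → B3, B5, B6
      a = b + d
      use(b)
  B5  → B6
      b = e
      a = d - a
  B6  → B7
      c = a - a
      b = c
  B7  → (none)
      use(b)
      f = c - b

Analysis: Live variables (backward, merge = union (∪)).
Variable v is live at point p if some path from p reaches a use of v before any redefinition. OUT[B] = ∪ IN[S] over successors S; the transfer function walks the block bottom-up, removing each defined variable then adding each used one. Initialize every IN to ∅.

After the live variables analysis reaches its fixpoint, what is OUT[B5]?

Converged values:
  B0:   IN={c, d, e, f}   OUT={c, d, e, f}
  B1:   IN={c, d, e, f}   OUT={b, e}
  B2:   IN={b, e}   OUT={b, d, e}
  B3:   IN={b, d, e}   OUT={b, d, e}
  B4:   IN={b, d, e}   OUT={a, b, d, e}
  B5:   IN={a, d, e}   OUT={a}
  B6:   IN={a}   OUT={b, c}
  B7:   IN={b, c}   OUT={}

Merge at B5: OUT[B5] = IN[B6] = {a}

Answer: {a}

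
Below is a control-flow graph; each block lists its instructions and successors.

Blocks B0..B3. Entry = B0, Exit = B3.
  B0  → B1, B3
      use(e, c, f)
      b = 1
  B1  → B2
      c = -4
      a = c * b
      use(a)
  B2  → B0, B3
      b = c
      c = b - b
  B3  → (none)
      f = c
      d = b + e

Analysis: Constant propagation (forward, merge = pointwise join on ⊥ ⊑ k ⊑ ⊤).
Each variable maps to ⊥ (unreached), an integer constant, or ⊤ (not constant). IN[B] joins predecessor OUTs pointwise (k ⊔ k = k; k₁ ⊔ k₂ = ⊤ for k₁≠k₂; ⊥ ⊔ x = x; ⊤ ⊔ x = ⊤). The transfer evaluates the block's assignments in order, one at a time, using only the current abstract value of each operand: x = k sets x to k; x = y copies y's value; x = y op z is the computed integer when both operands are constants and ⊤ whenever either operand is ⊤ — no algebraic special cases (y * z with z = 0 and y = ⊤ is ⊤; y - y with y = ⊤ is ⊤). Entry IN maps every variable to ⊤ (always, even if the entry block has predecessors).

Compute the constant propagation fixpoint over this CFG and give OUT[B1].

Fixpoint table:
  B0: | IN=(all ⊤) | OUT={b:1; rest ⊤}
  B1: | IN={b:1; rest ⊤} | OUT={a:-4, b:1, c:-4; rest ⊤}
  B2: | IN={a:-4, b:1, c:-4; rest ⊤} | OUT={a:-4, b:-4, c:0; rest ⊤}
  B3: | IN=(all ⊤) | OUT=(all ⊤)

Merge at B1: IN[B1] = OUT[B0] = {a: ⊤, b: 1, c: ⊤, d: ⊤, e: ⊤, f: ⊤}
Applying B1's transfer function to that IN value gives OUT[B1] (row B1 above).

Answer: {a: -4, b: 1, c: -4, d: ⊤, e: ⊤, f: ⊤}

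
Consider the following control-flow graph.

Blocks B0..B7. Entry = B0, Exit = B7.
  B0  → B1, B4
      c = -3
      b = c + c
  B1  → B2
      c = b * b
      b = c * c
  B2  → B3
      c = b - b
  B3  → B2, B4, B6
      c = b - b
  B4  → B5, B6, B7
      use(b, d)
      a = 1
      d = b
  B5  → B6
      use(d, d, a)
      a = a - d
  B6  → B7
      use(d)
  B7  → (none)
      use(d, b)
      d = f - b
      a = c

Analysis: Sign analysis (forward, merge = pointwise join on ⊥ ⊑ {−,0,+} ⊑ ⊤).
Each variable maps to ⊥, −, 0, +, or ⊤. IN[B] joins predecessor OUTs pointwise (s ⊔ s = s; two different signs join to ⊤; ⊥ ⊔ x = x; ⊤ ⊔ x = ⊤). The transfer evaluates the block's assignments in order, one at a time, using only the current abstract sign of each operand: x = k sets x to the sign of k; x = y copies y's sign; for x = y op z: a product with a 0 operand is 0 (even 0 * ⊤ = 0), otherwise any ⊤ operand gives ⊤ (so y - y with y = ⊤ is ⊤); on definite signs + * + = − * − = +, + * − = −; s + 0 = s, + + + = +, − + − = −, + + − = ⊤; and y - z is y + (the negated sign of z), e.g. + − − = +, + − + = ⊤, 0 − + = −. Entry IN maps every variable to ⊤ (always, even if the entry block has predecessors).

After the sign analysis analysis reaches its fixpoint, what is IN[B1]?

Answer: {a: ⊤, b: -, c: -, d: ⊤, e: ⊤, f: ⊤}

Trace:
Converged values:
  B0:   IN=(all ⊤)   OUT={b:-, c:-; rest ⊤}
  B1:   IN={b:-, c:-; rest ⊤}   OUT={b:+, c:+; rest ⊤}
  B2:   IN={b:+; rest ⊤}   OUT={b:+; rest ⊤}
  B3:   IN={b:+; rest ⊤}   OUT={b:+; rest ⊤}
  B4:   IN=(all ⊤)   OUT={a:+; rest ⊤}
  B5:   IN={a:+; rest ⊤}   OUT=(all ⊤)
  B6:   IN=(all ⊤)   OUT=(all ⊤)
  B7:   IN=(all ⊤)   OUT=(all ⊤)

Merge at B1: IN[B1] = OUT[B0] = {a: ⊤, b: -, c: -, d: ⊤, e: ⊤, f: ⊤}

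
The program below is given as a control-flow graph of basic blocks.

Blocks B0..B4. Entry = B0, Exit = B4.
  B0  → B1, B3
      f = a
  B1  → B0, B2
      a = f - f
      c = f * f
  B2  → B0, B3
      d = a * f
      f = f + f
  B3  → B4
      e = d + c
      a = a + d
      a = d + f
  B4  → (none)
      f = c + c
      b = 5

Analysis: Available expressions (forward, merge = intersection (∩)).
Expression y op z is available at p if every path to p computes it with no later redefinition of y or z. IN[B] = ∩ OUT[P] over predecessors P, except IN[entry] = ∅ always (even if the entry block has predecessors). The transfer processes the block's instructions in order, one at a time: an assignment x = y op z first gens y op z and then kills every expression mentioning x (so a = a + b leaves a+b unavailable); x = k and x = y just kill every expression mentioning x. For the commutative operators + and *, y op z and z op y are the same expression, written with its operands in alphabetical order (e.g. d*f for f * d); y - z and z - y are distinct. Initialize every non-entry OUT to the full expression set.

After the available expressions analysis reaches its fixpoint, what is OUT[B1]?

Per-block solution:
  B0: | IN={} | OUT={}
  B1: | IN={} | OUT={f*f, f-f}
  B2: | IN={f*f, f-f} | OUT={}
  B3: | IN={} | OUT={c+d, d+f}
  B4: | IN={c+d, d+f} | OUT={c+c, c+d}

Merge at B1: IN[B1] = OUT[B0] = {}
Applying B1's transfer function to that IN value gives OUT[B1] (row B1 above).

Answer: {f*f, f-f}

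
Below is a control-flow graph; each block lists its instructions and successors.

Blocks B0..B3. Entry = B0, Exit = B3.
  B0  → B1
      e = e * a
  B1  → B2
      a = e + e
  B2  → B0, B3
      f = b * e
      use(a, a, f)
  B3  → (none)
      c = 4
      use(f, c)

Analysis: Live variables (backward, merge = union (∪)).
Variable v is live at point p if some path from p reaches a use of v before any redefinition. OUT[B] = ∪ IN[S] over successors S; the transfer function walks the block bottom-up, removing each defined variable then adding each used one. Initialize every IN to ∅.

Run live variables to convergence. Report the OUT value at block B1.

Converged values:
  B0: | IN={a, b, e} | OUT={b, e}
  B1: | IN={b, e} | OUT={a, b, e}
  B2: | IN={a, b, e} | OUT={a, b, e, f}
  B3: | IN={f} | OUT={}

Merge at B1: OUT[B1] = IN[B2] = {a, b, e}

Answer: {a, b, e}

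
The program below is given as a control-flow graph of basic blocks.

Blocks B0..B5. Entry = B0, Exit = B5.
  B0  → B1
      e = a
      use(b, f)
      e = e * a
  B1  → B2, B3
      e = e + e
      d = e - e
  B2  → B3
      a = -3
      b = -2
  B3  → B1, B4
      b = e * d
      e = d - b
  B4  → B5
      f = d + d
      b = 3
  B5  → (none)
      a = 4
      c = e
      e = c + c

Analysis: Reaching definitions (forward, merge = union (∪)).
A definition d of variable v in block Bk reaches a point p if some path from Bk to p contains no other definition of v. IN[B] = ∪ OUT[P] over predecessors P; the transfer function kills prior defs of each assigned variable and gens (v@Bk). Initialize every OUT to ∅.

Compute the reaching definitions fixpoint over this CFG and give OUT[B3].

Converged values:
  B0:   IN={}   OUT={e@B0}
  B1:   IN={a@B2, b@B3, d@B1, e@B0, e@B3}   OUT={a@B2, b@B3, d@B1, e@B1}
  B2:   IN={a@B2, b@B3, d@B1, e@B1}   OUT={a@B2, b@B2, d@B1, e@B1}
  B3:   IN={a@B2, b@B2, b@B3, d@B1, e@B1}   OUT={a@B2, b@B3, d@B1, e@B3}
  B4:   IN={a@B2, b@B3, d@B1, e@B3}   OUT={a@B2, b@B4, d@B1, e@B3, f@B4}
  B5:   IN={a@B2, b@B4, d@B1, e@B3, f@B4}   OUT={a@B5, b@B4, c@B5, d@B1, e@B5, f@B4}

Merge at B3: IN[B3] = OUT[B1] ⊔ OUT[B2] = {a@B2, b@B2, b@B3, d@B1, e@B1}
Applying B3's transfer function to that IN value gives OUT[B3] (row B3 above).

Answer: {a@B2, b@B3, d@B1, e@B3}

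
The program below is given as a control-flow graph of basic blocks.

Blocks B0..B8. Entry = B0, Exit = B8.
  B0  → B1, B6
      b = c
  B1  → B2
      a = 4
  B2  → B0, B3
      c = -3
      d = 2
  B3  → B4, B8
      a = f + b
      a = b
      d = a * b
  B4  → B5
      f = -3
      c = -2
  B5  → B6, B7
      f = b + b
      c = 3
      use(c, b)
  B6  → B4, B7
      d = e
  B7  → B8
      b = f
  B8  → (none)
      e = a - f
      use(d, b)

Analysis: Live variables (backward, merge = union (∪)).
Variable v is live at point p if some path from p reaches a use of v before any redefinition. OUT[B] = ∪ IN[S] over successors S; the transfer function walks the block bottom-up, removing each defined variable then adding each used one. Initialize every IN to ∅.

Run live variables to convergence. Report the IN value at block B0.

Answer: {a, c, e, f}

Working:
Fixpoint table:
  B0: | IN={a, c, e, f} | OUT={a, b, e, f}
  B1: | IN={b, e, f} | OUT={a, b, e, f}
  B2: | IN={a, b, e, f} | OUT={a, b, c, e, f}
  B3: | IN={b, e, f} | OUT={a, b, d, e, f}
  B4: | IN={a, b, d, e} | OUT={a, b, d, e}
  B5: | IN={a, b, d, e} | OUT={a, b, d, e, f}
  B6: | IN={a, b, e, f} | OUT={a, b, d, e, f}
  B7: | IN={a, d, f} | OUT={a, b, d, f}
  B8: | IN={a, b, d, f} | OUT={}

Merge at B0: OUT[B0] = IN[B1] ⊔ IN[B6] = {a, b, e, f}
Applying B0's transfer function to that OUT value gives IN[B0] (row B0 above).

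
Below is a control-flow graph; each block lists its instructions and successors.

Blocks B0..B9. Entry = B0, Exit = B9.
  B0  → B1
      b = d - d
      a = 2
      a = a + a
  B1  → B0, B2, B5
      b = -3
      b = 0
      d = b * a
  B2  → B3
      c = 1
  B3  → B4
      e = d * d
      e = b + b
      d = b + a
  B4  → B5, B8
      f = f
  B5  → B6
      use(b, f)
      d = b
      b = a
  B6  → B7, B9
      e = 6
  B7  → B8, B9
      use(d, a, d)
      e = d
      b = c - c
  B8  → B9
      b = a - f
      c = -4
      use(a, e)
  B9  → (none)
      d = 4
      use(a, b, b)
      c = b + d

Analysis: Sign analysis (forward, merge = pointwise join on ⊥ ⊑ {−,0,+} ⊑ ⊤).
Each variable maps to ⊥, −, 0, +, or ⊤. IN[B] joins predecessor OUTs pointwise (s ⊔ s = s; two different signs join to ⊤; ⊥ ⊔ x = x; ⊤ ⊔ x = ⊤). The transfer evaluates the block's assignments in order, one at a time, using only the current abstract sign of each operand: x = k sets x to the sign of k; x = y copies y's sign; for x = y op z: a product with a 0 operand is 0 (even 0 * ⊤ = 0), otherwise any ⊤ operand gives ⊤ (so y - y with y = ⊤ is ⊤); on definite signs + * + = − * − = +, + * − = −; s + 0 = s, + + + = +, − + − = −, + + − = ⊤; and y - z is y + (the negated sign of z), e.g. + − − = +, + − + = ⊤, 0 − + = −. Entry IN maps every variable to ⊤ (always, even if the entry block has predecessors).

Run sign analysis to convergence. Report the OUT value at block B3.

Answer: {a: +, b: 0, c: +, d: +, e: 0, f: ⊤}

Derivation:
Per-block solution:
  B0:  IN=(all ⊤)  OUT={a:+; rest ⊤}
  B1:  IN={a:+; rest ⊤}  OUT={a:+, b:0, d:0; rest ⊤}
  B2:  IN={a:+, b:0, d:0; rest ⊤}  OUT={a:+, b:0, c:+, d:0; rest ⊤}
  B3:  IN={a:+, b:0, c:+, d:0; rest ⊤}  OUT={a:+, b:0, c:+, d:+, e:0; rest ⊤}
  B4:  IN={a:+, b:0, c:+, d:+, e:0; rest ⊤}  OUT={a:+, b:0, c:+, d:+, e:0; rest ⊤}
  B5:  IN={a:+, b:0; rest ⊤}  OUT={a:+, b:+, d:0; rest ⊤}
  B6:  IN={a:+, b:+, d:0; rest ⊤}  OUT={a:+, b:+, d:0, e:+; rest ⊤}
  B7:  IN={a:+, b:+, d:0, e:+; rest ⊤}  OUT={a:+, d:0, e:0; rest ⊤}
  B8:  IN={a:+, e:0; rest ⊤}  OUT={a:+, c:-, e:0; rest ⊤}
  B9:  IN={a:+; rest ⊤}  OUT={a:+, d:+; rest ⊤}

Merge at B3: IN[B3] = OUT[B2] = {a: +, b: 0, c: +, d: 0, e: ⊤, f: ⊤}
Applying B3's transfer function to that IN value gives OUT[B3] (row B3 above).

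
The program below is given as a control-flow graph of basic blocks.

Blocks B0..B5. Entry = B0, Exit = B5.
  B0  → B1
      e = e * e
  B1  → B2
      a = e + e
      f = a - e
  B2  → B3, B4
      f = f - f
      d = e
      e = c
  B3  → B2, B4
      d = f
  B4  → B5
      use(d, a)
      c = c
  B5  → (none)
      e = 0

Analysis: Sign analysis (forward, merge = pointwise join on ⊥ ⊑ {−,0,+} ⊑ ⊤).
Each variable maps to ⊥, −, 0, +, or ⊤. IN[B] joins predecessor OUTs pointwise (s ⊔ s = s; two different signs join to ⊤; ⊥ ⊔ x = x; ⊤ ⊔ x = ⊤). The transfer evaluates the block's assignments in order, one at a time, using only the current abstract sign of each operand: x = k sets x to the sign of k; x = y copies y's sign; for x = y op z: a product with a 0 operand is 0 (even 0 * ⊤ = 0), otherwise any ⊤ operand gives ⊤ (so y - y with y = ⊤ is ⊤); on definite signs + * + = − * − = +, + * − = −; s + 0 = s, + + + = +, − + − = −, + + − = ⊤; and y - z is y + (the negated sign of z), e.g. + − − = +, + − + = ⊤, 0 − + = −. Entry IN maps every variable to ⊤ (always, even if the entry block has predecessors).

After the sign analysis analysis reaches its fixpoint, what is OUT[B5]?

Fixpoint table:
  B0:   IN=(all ⊤)   OUT=(all ⊤)
  B1:   IN=(all ⊤)   OUT=(all ⊤)
  B2:   IN=(all ⊤)   OUT=(all ⊤)
  B3:   IN=(all ⊤)   OUT=(all ⊤)
  B4:   IN=(all ⊤)   OUT=(all ⊤)
  B5:   IN=(all ⊤)   OUT={e:0; rest ⊤}

Merge at B5: IN[B5] = OUT[B4] = {a: ⊤, b: ⊤, c: ⊤, d: ⊤, e: ⊤, f: ⊤}
Applying B5's transfer function to that IN value gives OUT[B5] (row B5 above).

Answer: {a: ⊤, b: ⊤, c: ⊤, d: ⊤, e: 0, f: ⊤}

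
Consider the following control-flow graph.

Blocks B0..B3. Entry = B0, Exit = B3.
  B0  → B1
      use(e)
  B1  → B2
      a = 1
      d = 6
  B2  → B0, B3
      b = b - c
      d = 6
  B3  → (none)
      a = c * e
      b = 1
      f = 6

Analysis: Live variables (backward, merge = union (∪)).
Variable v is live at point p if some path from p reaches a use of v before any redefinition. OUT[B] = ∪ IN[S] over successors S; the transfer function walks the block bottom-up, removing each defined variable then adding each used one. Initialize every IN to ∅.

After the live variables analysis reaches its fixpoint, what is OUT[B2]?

Per-block solution:
  B0:   IN={b, c, e}   OUT={b, c, e}
  B1:   IN={b, c, e}   OUT={b, c, e}
  B2:   IN={b, c, e}   OUT={b, c, e}
  B3:   IN={c, e}   OUT={}

Merge at B2: OUT[B2] = IN[B0] ⊔ IN[B3] = {b, c, e}

Answer: {b, c, e}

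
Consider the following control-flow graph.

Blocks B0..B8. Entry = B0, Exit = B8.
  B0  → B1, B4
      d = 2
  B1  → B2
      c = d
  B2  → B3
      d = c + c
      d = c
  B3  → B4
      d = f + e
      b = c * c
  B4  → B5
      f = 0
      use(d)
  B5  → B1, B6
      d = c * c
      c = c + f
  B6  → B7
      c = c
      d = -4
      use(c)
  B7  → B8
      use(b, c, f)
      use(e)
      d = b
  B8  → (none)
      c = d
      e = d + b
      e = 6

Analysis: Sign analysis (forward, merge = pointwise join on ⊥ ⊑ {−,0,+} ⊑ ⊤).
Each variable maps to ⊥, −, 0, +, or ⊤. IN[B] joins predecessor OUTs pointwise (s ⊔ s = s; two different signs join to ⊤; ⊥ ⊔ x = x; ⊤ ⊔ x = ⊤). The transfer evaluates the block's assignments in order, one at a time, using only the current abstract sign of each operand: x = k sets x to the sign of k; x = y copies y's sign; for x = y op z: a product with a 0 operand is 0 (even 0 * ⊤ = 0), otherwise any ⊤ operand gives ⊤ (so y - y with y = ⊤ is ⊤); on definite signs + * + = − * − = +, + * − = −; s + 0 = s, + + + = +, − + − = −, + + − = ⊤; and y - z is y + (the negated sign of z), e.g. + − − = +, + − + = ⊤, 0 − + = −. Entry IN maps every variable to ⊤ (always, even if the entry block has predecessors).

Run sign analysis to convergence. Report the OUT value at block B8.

Converged values:
  B0: | IN=(all ⊤) | OUT={d:+; rest ⊤}
  B1: | IN=(all ⊤) | OUT=(all ⊤)
  B2: | IN=(all ⊤) | OUT=(all ⊤)
  B3: | IN=(all ⊤) | OUT=(all ⊤)
  B4: | IN=(all ⊤) | OUT={f:0; rest ⊤}
  B5: | IN={f:0; rest ⊤} | OUT={f:0; rest ⊤}
  B6: | IN={f:0; rest ⊤} | OUT={d:-, f:0; rest ⊤}
  B7: | IN={d:-, f:0; rest ⊤} | OUT={f:0; rest ⊤}
  B8: | IN={f:0; rest ⊤} | OUT={e:+, f:0; rest ⊤}

Merge at B8: IN[B8] = OUT[B7] = {a: ⊤, b: ⊤, c: ⊤, d: ⊤, e: ⊤, f: 0}
Applying B8's transfer function to that IN value gives OUT[B8] (row B8 above).

Answer: {a: ⊤, b: ⊤, c: ⊤, d: ⊤, e: +, f: 0}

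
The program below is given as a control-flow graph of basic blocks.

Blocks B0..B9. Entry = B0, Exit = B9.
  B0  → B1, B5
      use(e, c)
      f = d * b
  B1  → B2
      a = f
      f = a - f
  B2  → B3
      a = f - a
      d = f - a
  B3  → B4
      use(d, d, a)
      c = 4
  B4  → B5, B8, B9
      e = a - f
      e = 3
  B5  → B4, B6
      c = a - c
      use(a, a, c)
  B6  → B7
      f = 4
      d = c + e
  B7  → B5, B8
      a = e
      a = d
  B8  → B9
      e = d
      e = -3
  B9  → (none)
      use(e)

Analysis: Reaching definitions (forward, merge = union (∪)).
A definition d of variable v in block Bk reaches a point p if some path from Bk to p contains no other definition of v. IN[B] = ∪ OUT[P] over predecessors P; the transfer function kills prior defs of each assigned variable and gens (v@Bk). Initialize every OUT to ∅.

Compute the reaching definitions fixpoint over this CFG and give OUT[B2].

Answer: {a@B2, d@B2, f@B1}

Trace:
Converged values:
  B0:   IN={}   OUT={f@B0}
  B1:   IN={f@B0}   OUT={a@B1, f@B1}
  B2:   IN={a@B1, f@B1}   OUT={a@B2, d@B2, f@B1}
  B3:   IN={a@B2, d@B2, f@B1}   OUT={a@B2, c@B3, d@B2, f@B1}
  B4:   IN={a@B2, a@B7, c@B3, c@B5, d@B2, d@B6, e@B4, f@B0, f@B1, f@B6}   OUT={a@B2, a@B7, c@B3, c@B5, d@B2, d@B6, e@B4, f@B0, f@B1, f@B6}
  B5:   IN={a@B2, a@B7, c@B3, c@B5, d@B2, d@B6, e@B4, f@B0, f@B1, f@B6}   OUT={a@B2, a@B7, c@B5, d@B2, d@B6, e@B4, f@B0, f@B1, f@B6}
  B6:   IN={a@B2, a@B7, c@B5, d@B2, d@B6, e@B4, f@B0, f@B1, f@B6}   OUT={a@B2, a@B7, c@B5, d@B6, e@B4, f@B6}
  B7:   IN={a@B2, a@B7, c@B5, d@B6, e@B4, f@B6}   OUT={a@B7, c@B5, d@B6, e@B4, f@B6}
  B8:   IN={a@B2, a@B7, c@B3, c@B5, d@B2, d@B6, e@B4, f@B0, f@B1, f@B6}   OUT={a@B2, a@B7, c@B3, c@B5, d@B2, d@B6, e@B8, f@B0, f@B1, f@B6}
  B9:   IN={a@B2, a@B7, c@B3, c@B5, d@B2, d@B6, e@B4, e@B8, f@B0, f@B1, f@B6}   OUT={a@B2, a@B7, c@B3, c@B5, d@B2, d@B6, e@B4, e@B8, f@B0, f@B1, f@B6}

Merge at B2: IN[B2] = OUT[B1] = {a@B1, f@B1}
Applying B2's transfer function to that IN value gives OUT[B2] (row B2 above).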